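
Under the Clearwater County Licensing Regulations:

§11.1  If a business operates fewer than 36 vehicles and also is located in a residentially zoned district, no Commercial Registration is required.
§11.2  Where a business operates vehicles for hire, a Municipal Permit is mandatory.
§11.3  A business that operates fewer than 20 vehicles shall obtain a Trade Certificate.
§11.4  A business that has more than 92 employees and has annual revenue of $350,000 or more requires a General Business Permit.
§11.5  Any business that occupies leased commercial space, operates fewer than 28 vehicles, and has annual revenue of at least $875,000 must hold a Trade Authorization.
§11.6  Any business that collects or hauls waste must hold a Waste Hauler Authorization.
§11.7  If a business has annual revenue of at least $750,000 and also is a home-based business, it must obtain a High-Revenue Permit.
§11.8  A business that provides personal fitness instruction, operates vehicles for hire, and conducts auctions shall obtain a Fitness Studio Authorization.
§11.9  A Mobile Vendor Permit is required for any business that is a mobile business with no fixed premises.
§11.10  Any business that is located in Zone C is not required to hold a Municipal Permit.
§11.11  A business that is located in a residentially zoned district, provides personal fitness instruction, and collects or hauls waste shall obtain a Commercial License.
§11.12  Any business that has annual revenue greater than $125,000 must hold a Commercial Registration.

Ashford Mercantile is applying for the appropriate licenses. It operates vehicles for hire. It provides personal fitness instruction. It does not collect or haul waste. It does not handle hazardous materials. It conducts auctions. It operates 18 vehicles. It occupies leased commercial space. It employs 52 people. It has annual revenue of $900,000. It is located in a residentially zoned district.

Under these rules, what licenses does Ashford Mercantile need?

Fitness Studio Authorization, Municipal Permit, Trade Authorization, Trade Certificate

§11.1 vehicles 18 < 36; is located in a residentially zoned district → exempt from Commercial Registration.
§11.2 operates vehicles for hire → Municipal Permit required.
§11.3 vehicles 18 < 20 → Trade Certificate required.
§11.4 employees 52 ≤ 92; revenue $900,000 ≥ $350,000 → General Business Permit not required.
§11.5 occupies leased commercial space; vehicles 18 < 28; revenue $900,000 ≥ $875,000 → Trade Authorization required.
§11.6 does not collect or haul waste → Waste Hauler Authorization not required.
§11.7 revenue $900,000 ≥ $750,000; occupies leased commercial space (not: is a home-based business) → High-Revenue Permit not required.
§11.8 provides personal fitness instruction; operates vehicles for hire; conducts auctions → Fitness Studio Authorization required.
§11.9 occupies leased commercial space (not: is a mobile business with no fixed premises) → Mobile Vendor Permit not required.
§11.10 is located in a residentially zoned district (not: is located in Zone C) → Municipal Permit exemption does not apply.
§11.11 is located in a residentially zoned district; provides personal fitness instruction; does not collect or haul waste → Commercial License not required.
§11.12 revenue $900,000 > $125,000 → Commercial Registration required.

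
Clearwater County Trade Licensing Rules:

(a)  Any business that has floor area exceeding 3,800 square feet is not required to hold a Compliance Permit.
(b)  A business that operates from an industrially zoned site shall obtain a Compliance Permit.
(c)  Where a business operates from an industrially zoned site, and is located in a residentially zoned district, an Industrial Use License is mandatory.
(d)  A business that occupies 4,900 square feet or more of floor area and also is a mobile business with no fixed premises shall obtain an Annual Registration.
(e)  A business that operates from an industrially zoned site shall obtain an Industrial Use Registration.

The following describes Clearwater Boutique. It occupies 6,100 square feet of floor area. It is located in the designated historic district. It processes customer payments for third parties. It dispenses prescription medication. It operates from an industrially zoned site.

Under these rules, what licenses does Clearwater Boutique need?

Industrial Use Registration

(a) floor area 6,100 square feet > 3,800 square feet → exempt from Compliance Permit.
(b) operates from an industrially zoned site → Compliance Permit required.
(c) operates from an industrially zoned site; is located in the designated historic district (not: is located in a residentially zoned district) → Industrial Use License not required.
(d) floor area 6,100 square feet ≥ 4,900 square feet; operates from an industrially zoned site (not: is a mobile business with no fixed premises) → Annual Registration not required.
(e) operates from an industrially zoned site → Industrial Use Registration required.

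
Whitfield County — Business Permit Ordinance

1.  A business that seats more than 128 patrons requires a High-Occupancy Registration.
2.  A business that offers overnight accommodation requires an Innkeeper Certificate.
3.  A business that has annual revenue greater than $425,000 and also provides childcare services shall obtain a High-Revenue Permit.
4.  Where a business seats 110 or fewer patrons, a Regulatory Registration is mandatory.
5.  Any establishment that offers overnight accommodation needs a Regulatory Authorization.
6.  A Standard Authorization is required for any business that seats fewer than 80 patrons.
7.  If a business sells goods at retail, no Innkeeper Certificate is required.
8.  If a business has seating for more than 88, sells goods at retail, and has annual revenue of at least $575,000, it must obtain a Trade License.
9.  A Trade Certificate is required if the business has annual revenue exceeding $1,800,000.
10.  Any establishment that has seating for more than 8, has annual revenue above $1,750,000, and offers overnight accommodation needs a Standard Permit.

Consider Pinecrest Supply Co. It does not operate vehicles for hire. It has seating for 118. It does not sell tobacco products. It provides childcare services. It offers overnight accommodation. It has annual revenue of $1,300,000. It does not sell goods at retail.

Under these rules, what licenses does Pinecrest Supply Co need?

High-Revenue Permit, Innkeeper Certificate, Regulatory Authorization

1. seating 118 ≤ 128 → High-Occupancy Registration not required.
2. offers overnight accommodation → Innkeeper Certificate required.
3. revenue $1,300,000 > $425,000; provides childcare services → High-Revenue Permit required.
4. seating 118 > 110 → Regulatory Registration not required.
5. offers overnight accommodation → Regulatory Authorization required.
6. seating 118 ≥ 80 → Standard Authorization not required.
7. does not sell goods at retail → Innkeeper Certificate exemption does not apply.
8. seating 118 > 88; does not sell goods at retail; revenue $1,300,000 ≥ $575,000 → Trade License not required.
9. revenue $1,300,000 ≤ $1,800,000 → Trade Certificate not required.
10. seating 118 > 8; revenue $1,300,000 ≤ $1,750,000; offers overnight accommodation → Standard Permit not required.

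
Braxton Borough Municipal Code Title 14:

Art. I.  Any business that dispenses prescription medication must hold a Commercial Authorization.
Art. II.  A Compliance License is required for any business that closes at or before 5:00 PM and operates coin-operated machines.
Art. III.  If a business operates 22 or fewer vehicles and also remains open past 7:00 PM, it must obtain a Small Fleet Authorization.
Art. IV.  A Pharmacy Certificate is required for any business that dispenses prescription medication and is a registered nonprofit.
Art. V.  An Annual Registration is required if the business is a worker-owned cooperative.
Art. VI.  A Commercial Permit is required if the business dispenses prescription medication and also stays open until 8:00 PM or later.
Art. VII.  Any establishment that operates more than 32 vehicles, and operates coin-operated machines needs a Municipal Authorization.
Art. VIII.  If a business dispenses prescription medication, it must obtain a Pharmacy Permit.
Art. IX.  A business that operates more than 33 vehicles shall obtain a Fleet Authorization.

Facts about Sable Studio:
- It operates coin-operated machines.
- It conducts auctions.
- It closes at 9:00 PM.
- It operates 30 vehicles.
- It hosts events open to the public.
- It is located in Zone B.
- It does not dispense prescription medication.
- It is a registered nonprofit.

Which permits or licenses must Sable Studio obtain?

None

Art. I. does not dispense prescription medication → Commercial Authorization not required.
Art. II. closes 9:00 PM, after 5:00 PM; operates coin-operated machines → Compliance License not required.
Art. III. vehicles 30 > 22; closes 9:00 PM, after 7:00 PM → Small Fleet Authorization not required.
Art. IV. does not dispense prescription medication; is a registered nonprofit → Pharmacy Certificate not required.
Art. V. is a registered nonprofit (not: is a worker-owned cooperative) → Annual Registration not required.
Art. VI. does not dispense prescription medication; closes 9:00 PM, after 8:00 PM → Commercial Permit not required.
Art. VII. vehicles 30 ≤ 32; operates coin-operated machines → Municipal Authorization not required.
Art. VIII. does not dispense prescription medication → Pharmacy Permit not required.
Art. IX. vehicles 30 ≤ 33 → Fleet Authorization not required.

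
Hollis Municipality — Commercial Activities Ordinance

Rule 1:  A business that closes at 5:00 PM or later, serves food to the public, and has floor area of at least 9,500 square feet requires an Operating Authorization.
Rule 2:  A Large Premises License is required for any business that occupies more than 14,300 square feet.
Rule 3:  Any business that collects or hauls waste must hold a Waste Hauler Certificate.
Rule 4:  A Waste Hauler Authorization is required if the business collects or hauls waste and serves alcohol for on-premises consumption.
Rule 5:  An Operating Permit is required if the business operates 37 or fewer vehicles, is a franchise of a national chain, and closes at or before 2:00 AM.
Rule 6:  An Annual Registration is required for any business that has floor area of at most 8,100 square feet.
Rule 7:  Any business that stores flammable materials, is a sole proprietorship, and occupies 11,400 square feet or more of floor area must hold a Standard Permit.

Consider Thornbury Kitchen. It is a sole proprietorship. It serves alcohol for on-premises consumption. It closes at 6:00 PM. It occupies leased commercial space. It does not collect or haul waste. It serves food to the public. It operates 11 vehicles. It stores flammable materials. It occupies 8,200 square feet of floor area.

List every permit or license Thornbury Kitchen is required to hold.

Rule 1: closes 6:00 PM, after 5:00 PM; serves food to the public; floor area 8,200 square feet < 9,500 square feet → Operating Authorization not required.
Rule 2: floor area 8,200 square feet ≤ 14,300 square feet → Large Premises License not required.
Rule 3: does not collect or haul waste → Waste Hauler Certificate not required.
Rule 4: does not collect or haul waste; serves alcohol for on-premises consumption → Waste Hauler Authorization not required.
Rule 5: vehicles 11 ≤ 37; is a sole proprietorship (not: is a franchise of a national chain); closes 6:00 PM, at/before 2:00 AM → Operating Permit not required.
Rule 6: floor area 8,200 square feet > 8,100 square feet → Annual Registration not required.
Rule 7: stores flammable materials; is a sole proprietorship; floor area 8,200 square feet < 11,400 square feet → Standard Permit not required.

None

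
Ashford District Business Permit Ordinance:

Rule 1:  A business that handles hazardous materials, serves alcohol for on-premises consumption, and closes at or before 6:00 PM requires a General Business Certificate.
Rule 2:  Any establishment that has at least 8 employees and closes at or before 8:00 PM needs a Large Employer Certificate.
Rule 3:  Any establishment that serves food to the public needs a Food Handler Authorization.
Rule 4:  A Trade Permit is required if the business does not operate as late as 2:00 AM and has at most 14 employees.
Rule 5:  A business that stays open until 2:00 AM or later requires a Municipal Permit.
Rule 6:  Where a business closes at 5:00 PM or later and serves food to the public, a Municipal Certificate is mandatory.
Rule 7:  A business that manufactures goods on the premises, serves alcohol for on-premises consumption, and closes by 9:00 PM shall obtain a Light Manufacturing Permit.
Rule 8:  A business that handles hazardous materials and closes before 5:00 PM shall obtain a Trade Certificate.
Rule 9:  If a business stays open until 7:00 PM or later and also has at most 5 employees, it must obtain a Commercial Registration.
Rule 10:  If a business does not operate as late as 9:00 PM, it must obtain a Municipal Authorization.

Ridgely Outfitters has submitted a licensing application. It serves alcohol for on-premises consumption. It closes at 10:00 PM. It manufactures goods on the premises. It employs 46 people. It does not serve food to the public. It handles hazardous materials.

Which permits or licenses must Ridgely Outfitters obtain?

None

Rule 1: handles hazardous materials; serves alcohol for on-premises consumption; closes 10:00 PM, after 6:00 PM → General Business Certificate not required.
Rule 2: employees 46 ≥ 8; closes 10:00 PM, after 8:00 PM → Large Employer Certificate not required.
Rule 3: does not serve food to the public → Food Handler Authorization not required.
Rule 4: closes 10:00 PM, at/before 2:00 AM; employees 46 > 14 → Trade Permit not required.
Rule 5: closes 10:00 PM, at/before 2:00 AM → Municipal Permit not required.
Rule 6: closes 10:00 PM, after 5:00 PM; does not serve food to the public → Municipal Certificate not required.
Rule 7: manufactures goods on the premises; serves alcohol for on-premises consumption; closes 10:00 PM, after 9:00 PM → Light Manufacturing Permit not required.
Rule 8: handles hazardous materials; closes 10:00 PM, after 5:00 PM → Trade Certificate not required.
Rule 9: closes 10:00 PM, after 7:00 PM; employees 46 > 5 → Commercial Registration not required.
Rule 10: closes 10:00 PM, after 9:00 PM → Municipal Authorization not required.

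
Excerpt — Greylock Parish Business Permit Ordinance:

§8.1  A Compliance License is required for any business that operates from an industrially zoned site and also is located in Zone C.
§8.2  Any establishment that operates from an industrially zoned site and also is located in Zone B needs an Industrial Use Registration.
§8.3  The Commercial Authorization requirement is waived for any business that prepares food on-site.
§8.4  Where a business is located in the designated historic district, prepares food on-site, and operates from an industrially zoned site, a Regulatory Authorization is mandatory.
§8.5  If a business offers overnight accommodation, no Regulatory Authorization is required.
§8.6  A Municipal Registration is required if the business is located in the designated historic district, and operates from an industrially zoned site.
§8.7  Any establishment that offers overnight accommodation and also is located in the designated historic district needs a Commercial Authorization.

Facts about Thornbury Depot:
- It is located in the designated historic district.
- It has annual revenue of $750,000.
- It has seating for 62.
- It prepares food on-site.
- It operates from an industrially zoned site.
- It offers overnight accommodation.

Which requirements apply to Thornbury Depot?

§8.1 operates from an industrially zoned site; is located in the designated historic district (not: is located in Zone C) → Compliance License not required.
§8.2 operates from an industrially zoned site; is located in the designated historic district (not: is located in Zone B) → Industrial Use Registration not required.
§8.3 prepares food on-site → exempt from Commercial Authorization.
§8.4 is located in the designated historic district; prepares food on-site; operates from an industrially zoned site → Regulatory Authorization required.
§8.5 offers overnight accommodation → exempt from Regulatory Authorization.
§8.6 is located in the designated historic district; operates from an industrially zoned site → Municipal Registration required.
§8.7 offers overnight accommodation; is located in the designated historic district → Commercial Authorization required.

Municipal Registration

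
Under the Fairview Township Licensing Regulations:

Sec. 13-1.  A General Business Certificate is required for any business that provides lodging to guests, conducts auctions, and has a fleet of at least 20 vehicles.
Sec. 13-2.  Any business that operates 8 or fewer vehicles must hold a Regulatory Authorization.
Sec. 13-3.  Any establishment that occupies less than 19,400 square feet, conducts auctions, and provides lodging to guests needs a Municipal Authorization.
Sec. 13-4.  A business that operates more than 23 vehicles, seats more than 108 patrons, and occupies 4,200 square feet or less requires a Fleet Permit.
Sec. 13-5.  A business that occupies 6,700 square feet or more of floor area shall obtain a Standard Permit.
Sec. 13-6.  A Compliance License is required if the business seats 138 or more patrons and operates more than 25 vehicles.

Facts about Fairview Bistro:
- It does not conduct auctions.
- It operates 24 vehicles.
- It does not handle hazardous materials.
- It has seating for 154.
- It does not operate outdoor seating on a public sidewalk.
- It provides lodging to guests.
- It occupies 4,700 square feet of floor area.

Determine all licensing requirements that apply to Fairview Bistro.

Sec. 13-1. provides lodging to guests; does not conduct auctions; vehicles 24 ≥ 20 → General Business Certificate not required.
Sec. 13-2. vehicles 24 > 8 → Regulatory Authorization not required.
Sec. 13-3. floor area 4,700 square feet < 19,400 square feet; does not conduct auctions; provides lodging to guests → Municipal Authorization not required.
Sec. 13-4. vehicles 24 > 23; seating 154 > 108; floor area 4,700 square feet > 4,200 square feet → Fleet Permit not required.
Sec. 13-5. floor area 4,700 square feet < 6,700 square feet → Standard Permit not required.
Sec. 13-6. seating 154 ≥ 138; vehicles 24 ≤ 25 → Compliance License not required.

None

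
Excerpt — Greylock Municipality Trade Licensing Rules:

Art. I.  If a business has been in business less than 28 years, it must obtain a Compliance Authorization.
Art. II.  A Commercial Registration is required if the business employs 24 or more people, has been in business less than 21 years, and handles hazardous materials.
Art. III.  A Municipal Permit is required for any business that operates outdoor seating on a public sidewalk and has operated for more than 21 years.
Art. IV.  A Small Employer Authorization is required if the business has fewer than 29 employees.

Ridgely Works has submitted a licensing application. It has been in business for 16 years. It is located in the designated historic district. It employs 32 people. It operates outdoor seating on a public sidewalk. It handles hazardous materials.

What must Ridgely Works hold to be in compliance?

Commercial Registration, Compliance Authorization

Art. I. years in business 16 < 28 → Compliance Authorization required.
Art. II. employees 32 ≥ 24; years in business 16 < 21; handles hazardous materials → Commercial Registration required.
Art. III. operates outdoor seating on a public sidewalk; years in business 16 ≤ 21 → Municipal Permit not required.
Art. IV. employees 32 ≥ 29 → Small Employer Authorization not required.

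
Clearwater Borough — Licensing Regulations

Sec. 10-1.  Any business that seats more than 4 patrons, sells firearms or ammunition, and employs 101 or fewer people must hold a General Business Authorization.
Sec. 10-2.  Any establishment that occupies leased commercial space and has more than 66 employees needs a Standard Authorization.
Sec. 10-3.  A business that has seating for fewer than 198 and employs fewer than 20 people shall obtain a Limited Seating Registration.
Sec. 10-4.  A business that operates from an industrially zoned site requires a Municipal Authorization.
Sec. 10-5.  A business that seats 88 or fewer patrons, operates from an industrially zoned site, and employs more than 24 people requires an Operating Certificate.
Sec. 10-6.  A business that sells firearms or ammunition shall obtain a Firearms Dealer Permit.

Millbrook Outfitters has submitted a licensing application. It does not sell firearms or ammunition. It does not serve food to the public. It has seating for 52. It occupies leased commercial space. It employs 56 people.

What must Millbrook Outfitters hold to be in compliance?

None

Sec. 10-1. seating 52 > 4; does not sell firearms or ammunition; employees 56 ≤ 101 → General Business Authorization not required.
Sec. 10-2. occupies leased commercial space; employees 56 ≤ 66 → Standard Authorization not required.
Sec. 10-3. seating 52 < 198; employees 56 ≥ 20 → Limited Seating Registration not required.
Sec. 10-4. occupies leased commercial space (not: operates from an industrially zoned site) → Municipal Authorization not required.
Sec. 10-5. seating 52 ≤ 88; occupies leased commercial space (not: operates from an industrially zoned site); employees 56 > 24 → Operating Certificate not required.
Sec. 10-6. does not sell firearms or ammunition → Firearms Dealer Permit not required.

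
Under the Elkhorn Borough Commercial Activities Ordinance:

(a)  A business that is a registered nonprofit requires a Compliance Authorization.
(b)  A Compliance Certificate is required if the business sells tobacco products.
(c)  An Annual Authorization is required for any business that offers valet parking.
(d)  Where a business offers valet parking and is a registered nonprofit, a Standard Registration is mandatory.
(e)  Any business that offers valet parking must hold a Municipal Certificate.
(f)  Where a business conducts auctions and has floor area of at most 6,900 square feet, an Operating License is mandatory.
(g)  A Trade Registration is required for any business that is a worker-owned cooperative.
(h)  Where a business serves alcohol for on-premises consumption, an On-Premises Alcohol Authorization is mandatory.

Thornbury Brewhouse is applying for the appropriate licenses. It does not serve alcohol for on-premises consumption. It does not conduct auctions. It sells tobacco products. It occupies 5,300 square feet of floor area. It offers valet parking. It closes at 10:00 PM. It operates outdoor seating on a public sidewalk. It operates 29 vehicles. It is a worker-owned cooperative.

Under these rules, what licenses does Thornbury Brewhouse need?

Annual Authorization, Compliance Certificate, Municipal Certificate, Trade Registration

(a) is a worker-owned cooperative (not: is a registered nonprofit) → Compliance Authorization not required.
(b) sells tobacco products → Compliance Certificate required.
(c) offers valet parking → Annual Authorization required.
(d) offers valet parking; is a worker-owned cooperative (not: is a registered nonprofit) → Standard Registration not required.
(e) offers valet parking → Municipal Certificate required.
(f) does not conduct auctions; floor area 5,300 square feet ≤ 6,900 square feet → Operating License not required.
(g) is a worker-owned cooperative → Trade Registration required.
(h) does not serve alcohol for on-premises consumption → On-Premises Alcohol Authorization not required.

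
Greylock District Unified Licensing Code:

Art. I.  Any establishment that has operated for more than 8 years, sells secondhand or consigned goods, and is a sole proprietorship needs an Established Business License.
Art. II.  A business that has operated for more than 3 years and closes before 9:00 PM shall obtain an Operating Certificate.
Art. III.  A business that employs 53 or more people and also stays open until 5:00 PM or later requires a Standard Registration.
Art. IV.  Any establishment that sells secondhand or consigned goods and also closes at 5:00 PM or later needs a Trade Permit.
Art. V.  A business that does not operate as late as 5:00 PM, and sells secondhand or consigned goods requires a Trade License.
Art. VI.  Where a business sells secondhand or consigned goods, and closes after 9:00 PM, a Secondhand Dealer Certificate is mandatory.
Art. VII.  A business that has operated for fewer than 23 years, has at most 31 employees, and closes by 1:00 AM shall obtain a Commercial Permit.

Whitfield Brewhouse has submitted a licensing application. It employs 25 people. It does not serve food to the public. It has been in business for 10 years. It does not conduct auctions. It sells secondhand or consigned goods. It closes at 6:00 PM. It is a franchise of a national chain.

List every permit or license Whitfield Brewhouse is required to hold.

Commercial Permit, Operating Certificate, Trade Permit

Art. I. years in business 10 > 8; sells secondhand or consigned goods; is a franchise of a national chain (not: is a sole proprietorship) → Established Business License not required.
Art. II. years in business 10 > 3; closes 6:00 PM, at/before 9:00 PM → Operating Certificate required.
Art. III. employees 25 < 53; closes 6:00 PM, after 5:00 PM → Standard Registration not required.
Art. IV. sells secondhand or consigned goods; closes 6:00 PM, after 5:00 PM → Trade Permit required.
Art. V. closes 6:00 PM, after 5:00 PM; sells secondhand or consigned goods → Trade License not required.
Art. VI. sells secondhand or consigned goods; closes 6:00 PM, at/before 9:00 PM → Secondhand Dealer Certificate not required.
Art. VII. years in business 10 < 23; employees 25 ≤ 31; closes 6:00 PM, at/before 1:00 AM → Commercial Permit required.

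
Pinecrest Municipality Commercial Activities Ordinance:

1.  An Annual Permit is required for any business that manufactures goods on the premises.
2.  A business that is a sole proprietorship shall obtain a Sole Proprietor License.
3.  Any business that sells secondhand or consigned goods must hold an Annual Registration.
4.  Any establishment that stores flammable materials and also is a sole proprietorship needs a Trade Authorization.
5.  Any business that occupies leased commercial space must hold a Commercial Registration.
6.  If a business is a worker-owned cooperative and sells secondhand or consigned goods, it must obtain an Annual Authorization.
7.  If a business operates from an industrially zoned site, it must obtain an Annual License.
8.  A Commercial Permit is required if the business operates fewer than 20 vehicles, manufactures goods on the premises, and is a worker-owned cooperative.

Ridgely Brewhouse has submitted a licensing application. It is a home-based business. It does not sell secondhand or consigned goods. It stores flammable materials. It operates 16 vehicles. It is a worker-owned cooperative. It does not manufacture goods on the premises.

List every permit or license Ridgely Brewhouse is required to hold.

None

1. does not manufacture goods on the premises → Annual Permit not required.
2. is a worker-owned cooperative (not: is a sole proprietorship) → Sole Proprietor License not required.
3. does not sell secondhand or consigned goods → Annual Registration not required.
4. stores flammable materials; is a worker-owned cooperative (not: is a sole proprietorship) → Trade Authorization not required.
5. is a home-based business (not: occupies leased commercial space) → Commercial Registration not required.
6. is a worker-owned cooperative; does not sell secondhand or consigned goods → Annual Authorization not required.
7. is a home-based business (not: operates from an industrially zoned site) → Annual License not required.
8. vehicles 16 < 20; does not manufacture goods on the premises; is a worker-owned cooperative → Commercial Permit not required.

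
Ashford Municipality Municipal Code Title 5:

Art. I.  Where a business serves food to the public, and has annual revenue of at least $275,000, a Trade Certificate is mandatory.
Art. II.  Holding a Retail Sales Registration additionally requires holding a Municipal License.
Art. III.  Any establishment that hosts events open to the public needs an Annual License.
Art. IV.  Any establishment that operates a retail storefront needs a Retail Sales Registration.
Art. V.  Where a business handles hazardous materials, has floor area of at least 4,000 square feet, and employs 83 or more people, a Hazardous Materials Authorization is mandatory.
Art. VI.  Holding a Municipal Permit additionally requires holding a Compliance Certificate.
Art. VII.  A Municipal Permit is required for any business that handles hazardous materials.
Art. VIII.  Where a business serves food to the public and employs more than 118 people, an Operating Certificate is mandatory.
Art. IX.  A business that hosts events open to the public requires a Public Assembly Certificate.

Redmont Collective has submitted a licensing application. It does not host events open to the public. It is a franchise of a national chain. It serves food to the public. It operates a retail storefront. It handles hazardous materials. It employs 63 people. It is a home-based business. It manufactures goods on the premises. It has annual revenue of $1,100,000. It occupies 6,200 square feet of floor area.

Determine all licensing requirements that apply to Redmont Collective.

Compliance Certificate, Municipal License, Municipal Permit, Retail Sales Registration, Trade Certificate

Art. I. serves food to the public; revenue $1,100,000 ≥ $275,000 → Trade Certificate required.
Art. II. Retail Sales Registration is required → Municipal License also required.
Art. III. does not host events open to the public → Annual License not required.
Art. IV. operates a retail storefront → Retail Sales Registration required.
Art. V. handles hazardous materials; floor area 6,200 square feet ≥ 4,000 square feet; employees 63 < 83 → Hazardous Materials Authorization not required.
Art. VI. Municipal Permit is required → Compliance Certificate also required.
Art. VII. handles hazardous materials → Municipal Permit required.
Art. VIII. serves food to the public; employees 63 ≤ 118 → Operating Certificate not required.
Art. IX. does not host events open to the public → Public Assembly Certificate not required.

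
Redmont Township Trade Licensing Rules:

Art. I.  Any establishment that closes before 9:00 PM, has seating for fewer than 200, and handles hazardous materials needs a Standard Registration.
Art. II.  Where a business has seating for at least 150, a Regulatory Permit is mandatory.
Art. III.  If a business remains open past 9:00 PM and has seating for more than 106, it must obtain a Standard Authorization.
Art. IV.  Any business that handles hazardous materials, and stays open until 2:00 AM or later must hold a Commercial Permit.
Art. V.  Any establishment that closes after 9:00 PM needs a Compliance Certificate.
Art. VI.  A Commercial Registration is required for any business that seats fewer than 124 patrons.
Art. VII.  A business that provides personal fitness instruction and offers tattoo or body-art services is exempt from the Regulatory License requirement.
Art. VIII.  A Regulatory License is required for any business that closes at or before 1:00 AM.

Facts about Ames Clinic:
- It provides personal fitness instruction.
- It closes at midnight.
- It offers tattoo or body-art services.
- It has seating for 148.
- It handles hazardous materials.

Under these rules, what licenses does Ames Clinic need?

Compliance Certificate, Standard Authorization

Art. I. closes midnight, after 9:00 PM; seating 148 < 200; handles hazardous materials → Standard Registration not required.
Art. II. seating 148 < 150 → Regulatory Permit not required.
Art. III. closes midnight, after 9:00 PM; seating 148 > 106 → Standard Authorization required.
Art. IV. handles hazardous materials; closes midnight, at/before 2:00 AM → Commercial Permit not required.
Art. V. closes midnight, after 9:00 PM → Compliance Certificate required.
Art. VI. seating 148 ≥ 124 → Commercial Registration not required.
Art. VII. provides personal fitness instruction; offers tattoo or body-art services → exempt from Regulatory License.
Art. VIII. closes midnight, at/before 1:00 AM → Regulatory License required.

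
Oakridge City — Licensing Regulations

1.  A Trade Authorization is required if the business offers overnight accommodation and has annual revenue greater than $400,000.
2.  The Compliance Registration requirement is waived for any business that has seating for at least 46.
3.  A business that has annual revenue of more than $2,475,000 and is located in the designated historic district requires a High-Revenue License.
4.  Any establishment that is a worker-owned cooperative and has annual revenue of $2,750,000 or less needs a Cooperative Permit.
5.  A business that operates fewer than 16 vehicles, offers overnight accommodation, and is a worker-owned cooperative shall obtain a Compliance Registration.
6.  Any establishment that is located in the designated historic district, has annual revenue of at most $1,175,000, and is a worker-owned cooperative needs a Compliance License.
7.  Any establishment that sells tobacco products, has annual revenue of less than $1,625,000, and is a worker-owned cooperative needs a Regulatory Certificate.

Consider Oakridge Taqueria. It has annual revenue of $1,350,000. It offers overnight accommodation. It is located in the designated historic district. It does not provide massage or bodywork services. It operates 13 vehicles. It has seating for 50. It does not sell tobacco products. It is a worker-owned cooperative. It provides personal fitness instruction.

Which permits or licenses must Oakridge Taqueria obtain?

1. offers overnight accommodation; revenue $1,350,000 > $400,000 → Trade Authorization required.
2. seating 50 ≥ 46 → exempt from Compliance Registration.
3. revenue $1,350,000 ≤ $2,475,000; is located in the designated historic district → High-Revenue License not required.
4. is a worker-owned cooperative; revenue $1,350,000 ≤ $2,750,000 → Cooperative Permit required.
5. vehicles 13 < 16; offers overnight accommodation; is a worker-owned cooperative → Compliance Registration required.
6. is located in the designated historic district; revenue $1,350,000 > $1,175,000; is a worker-owned cooperative → Compliance License not required.
7. does not sell tobacco products; revenue $1,350,000 < $1,625,000; is a worker-owned cooperative → Regulatory Certificate not required.

Cooperative Permit, Trade Authorization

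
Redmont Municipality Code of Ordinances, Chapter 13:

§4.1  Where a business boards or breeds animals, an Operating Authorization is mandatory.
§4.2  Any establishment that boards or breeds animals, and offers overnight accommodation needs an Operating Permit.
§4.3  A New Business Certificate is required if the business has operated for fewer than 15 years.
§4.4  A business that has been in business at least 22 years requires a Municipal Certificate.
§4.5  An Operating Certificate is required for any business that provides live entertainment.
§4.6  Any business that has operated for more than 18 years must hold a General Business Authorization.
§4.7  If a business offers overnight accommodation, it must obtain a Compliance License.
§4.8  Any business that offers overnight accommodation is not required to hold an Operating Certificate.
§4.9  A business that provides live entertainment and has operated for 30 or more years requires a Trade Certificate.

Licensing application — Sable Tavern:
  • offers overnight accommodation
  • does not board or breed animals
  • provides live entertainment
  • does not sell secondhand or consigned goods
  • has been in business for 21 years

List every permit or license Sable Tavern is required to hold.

Compliance License, General Business Authorization

§4.1 does not board or breed animals → Operating Authorization not required.
§4.2 does not board or breed animals; offers overnight accommodation → Operating Permit not required.
§4.3 years in business 21 ≥ 15 → New Business Certificate not required.
§4.4 years in business 21 < 22 → Municipal Certificate not required.
§4.5 provides live entertainment → Operating Certificate required.
§4.6 years in business 21 > 18 → General Business Authorization required.
§4.7 offers overnight accommodation → Compliance License required.
§4.8 offers overnight accommodation → exempt from Operating Certificate.
§4.9 provides live entertainment; years in business 21 < 30 → Trade Certificate not required.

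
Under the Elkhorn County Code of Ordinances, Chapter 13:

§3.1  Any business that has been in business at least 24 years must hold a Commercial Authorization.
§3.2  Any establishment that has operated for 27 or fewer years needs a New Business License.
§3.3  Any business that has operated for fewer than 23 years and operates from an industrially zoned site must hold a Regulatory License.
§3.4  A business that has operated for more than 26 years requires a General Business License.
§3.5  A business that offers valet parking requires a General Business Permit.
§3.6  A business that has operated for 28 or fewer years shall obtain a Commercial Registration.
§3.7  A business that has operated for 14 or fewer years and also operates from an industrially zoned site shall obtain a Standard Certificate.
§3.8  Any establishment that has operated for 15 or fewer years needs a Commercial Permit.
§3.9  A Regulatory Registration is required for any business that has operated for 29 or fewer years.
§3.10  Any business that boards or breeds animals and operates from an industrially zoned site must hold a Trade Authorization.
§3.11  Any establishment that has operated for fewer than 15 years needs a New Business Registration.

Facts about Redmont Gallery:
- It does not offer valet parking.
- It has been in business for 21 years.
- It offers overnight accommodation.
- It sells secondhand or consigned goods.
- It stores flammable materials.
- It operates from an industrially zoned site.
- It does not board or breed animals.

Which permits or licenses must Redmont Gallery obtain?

§3.1 years in business 21 < 24 → Commercial Authorization not required.
§3.2 years in business 21 ≤ 27 → New Business License required.
§3.3 years in business 21 < 23; operates from an industrially zoned site → Regulatory License required.
§3.4 years in business 21 ≤ 26 → General Business License not required.
§3.5 does not offer valet parking → General Business Permit not required.
§3.6 years in business 21 ≤ 28 → Commercial Registration required.
§3.7 years in business 21 > 14; operates from an industrially zoned site → Standard Certificate not required.
§3.8 years in business 21 > 15 → Commercial Permit not required.
§3.9 years in business 21 ≤ 29 → Regulatory Registration required.
§3.10 does not board or breed animals; operates from an industrially zoned site → Trade Authorization not required.
§3.11 years in business 21 ≥ 15 → New Business Registration not required.

Commercial Registration, New Business License, Regulatory License, Regulatory Registration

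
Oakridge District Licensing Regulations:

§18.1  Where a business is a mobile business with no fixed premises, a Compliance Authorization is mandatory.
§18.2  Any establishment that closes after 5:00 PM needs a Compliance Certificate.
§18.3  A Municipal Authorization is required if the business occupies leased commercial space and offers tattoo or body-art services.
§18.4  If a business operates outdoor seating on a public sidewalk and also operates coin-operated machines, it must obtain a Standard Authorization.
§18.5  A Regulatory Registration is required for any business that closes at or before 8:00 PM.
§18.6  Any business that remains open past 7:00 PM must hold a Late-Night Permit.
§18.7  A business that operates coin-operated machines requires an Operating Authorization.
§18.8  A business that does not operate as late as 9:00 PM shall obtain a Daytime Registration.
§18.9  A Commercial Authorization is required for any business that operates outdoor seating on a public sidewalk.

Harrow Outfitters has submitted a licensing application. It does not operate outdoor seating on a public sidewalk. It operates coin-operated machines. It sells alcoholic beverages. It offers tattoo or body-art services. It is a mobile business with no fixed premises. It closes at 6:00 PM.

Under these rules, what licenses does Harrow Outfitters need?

Compliance Authorization, Compliance Certificate, Daytime Registration, Operating Authorization, Regulatory Registration

§18.1 is a mobile business with no fixed premises → Compliance Authorization required.
§18.2 closes 6:00 PM, after 5:00 PM → Compliance Certificate required.
§18.3 is a mobile business with no fixed premises (not: occupies leased commercial space); offers tattoo or body-art services → Municipal Authorization not required.
§18.4 does not operate outdoor seating on a public sidewalk; operates coin-operated machines → Standard Authorization not required.
§18.5 closes 6:00 PM, at/before 8:00 PM → Regulatory Registration required.
§18.6 closes 6:00 PM, at/before 7:00 PM → Late-Night Permit not required.
§18.7 operates coin-operated machines → Operating Authorization required.
§18.8 closes 6:00 PM, at/before 9:00 PM → Daytime Registration required.
§18.9 does not operate outdoor seating on a public sidewalk → Commercial Authorization not required.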